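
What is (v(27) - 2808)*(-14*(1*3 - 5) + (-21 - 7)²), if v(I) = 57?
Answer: -2233812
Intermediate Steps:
(v(27) - 2808)*(-14*(1*3 - 5) + (-21 - 7)²) = (57 - 2808)*(-14*(1*3 - 5) + (-21 - 7)²) = -2751*(-14*(3 - 5) + (-28)²) = -2751*(-14*(-2) + 784) = -2751*(28 + 784) = -2751*812 = -2233812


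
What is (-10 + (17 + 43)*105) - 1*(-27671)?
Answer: 33961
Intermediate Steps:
(-10 + (17 + 43)*105) - 1*(-27671) = (-10 + 60*105) + 27671 = (-10 + 6300) + 27671 = 6290 + 27671 = 33961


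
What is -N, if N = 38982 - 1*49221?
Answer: 10239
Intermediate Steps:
N = -10239 (N = 38982 - 49221 = -10239)
-N = -1*(-10239) = 10239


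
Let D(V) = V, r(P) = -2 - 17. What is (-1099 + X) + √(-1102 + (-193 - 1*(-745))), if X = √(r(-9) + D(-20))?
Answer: -1099 + I*√39 + 5*I*√22 ≈ -1099.0 + 29.697*I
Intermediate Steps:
r(P) = -19
X = I*√39 (X = √(-19 - 20) = √(-39) = I*√39 ≈ 6.245*I)
(-1099 + X) + √(-1102 + (-193 - 1*(-745))) = (-1099 + I*√39) + √(-1102 + (-193 - 1*(-745))) = (-1099 + I*√39) + √(-1102 + (-193 + 745)) = (-1099 + I*√39) + √(-1102 + 552) = (-1099 + I*√39) + √(-550) = (-1099 + I*√39) + 5*I*√22 = -1099 + I*√39 + 5*I*√22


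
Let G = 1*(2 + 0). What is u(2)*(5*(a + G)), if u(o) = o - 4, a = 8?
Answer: -100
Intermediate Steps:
G = 2 (G = 1*2 = 2)
u(o) = -4 + o
u(2)*(5*(a + G)) = (-4 + 2)*(5*(8 + 2)) = -10*10 = -2*50 = -100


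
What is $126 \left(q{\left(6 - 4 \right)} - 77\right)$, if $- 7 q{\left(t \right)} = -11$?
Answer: $-9504$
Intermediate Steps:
$q{\left(t \right)} = \frac{11}{7}$ ($q{\left(t \right)} = \left(- \frac{1}{7}\right) \left(-11\right) = \frac{11}{7}$)
$126 \left(q{\left(6 - 4 \right)} - 77\right) = 126 \left(\frac{11}{7} - 77\right) = 126 \left(- \frac{528}{7}\right) = -9504$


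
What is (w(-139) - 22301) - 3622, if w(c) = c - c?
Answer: -25923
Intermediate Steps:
w(c) = 0
(w(-139) - 22301) - 3622 = (0 - 22301) - 3622 = -22301 - 3622 = -25923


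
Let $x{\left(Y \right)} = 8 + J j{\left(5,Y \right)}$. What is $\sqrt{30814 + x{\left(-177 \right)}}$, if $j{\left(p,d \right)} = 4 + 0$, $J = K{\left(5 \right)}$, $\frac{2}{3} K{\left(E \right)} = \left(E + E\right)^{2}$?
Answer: $\sqrt{31422} \approx 177.26$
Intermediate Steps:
$K{\left(E \right)} = 6 E^{2}$ ($K{\left(E \right)} = \frac{3 \left(E + E\right)^{2}}{2} = \frac{3 \left(2 E\right)^{2}}{2} = \frac{3 \cdot 4 E^{2}}{2} = 6 E^{2}$)
$J = 150$ ($J = 6 \cdot 5^{2} = 6 \cdot 25 = 150$)
$j{\left(p,d \right)} = 4$
$x{\left(Y \right)} = 608$ ($x{\left(Y \right)} = 8 + 150 \cdot 4 = 8 + 600 = 608$)
$\sqrt{30814 + x{\left(-177 \right)}} = \sqrt{30814 + 608} = \sqrt{31422}$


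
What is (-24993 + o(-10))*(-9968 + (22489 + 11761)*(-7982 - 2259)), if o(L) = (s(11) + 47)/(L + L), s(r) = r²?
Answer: 43847982599526/5 ≈ 8.7696e+12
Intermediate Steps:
o(L) = 84/L (o(L) = (11² + 47)/(L + L) = (121 + 47)/((2*L)) = 168*(1/(2*L)) = 84/L)
(-24993 + o(-10))*(-9968 + (22489 + 11761)*(-7982 - 2259)) = (-24993 + 84/(-10))*(-9968 + (22489 + 11761)*(-7982 - 2259)) = (-24993 + 84*(-⅒))*(-9968 + 34250*(-10241)) = (-24993 - 42/5)*(-9968 - 350754250) = -125007/5*(-350764218) = 43847982599526/5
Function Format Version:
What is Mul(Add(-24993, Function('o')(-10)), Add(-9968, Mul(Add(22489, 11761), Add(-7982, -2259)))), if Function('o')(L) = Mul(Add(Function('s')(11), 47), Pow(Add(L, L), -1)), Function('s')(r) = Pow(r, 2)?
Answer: Rational(43847982599526, 5) ≈ 8.7696e+12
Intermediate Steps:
Function('o')(L) = Mul(84, Pow(L, -1)) (Function('o')(L) = Mul(Add(Pow(11, 2), 47), Pow(Add(L, L), -1)) = Mul(Add(121, 47), Pow(Mul(2, L), -1)) = Mul(168, Mul(Rational(1, 2), Pow(L, -1))) = Mul(84, Pow(L, -1)))
Mul(Add(-24993, Function('o')(-10)), Add(-9968, Mul(Add(22489, 11761), Add(-7982, -2259)))) = Mul(Add(-24993, Mul(84, Pow(-10, -1))), Add(-9968, Mul(Add(22489, 11761), Add(-7982, -2259)))) = Mul(Add(-24993, Mul(84, Rational(-1, 10))), Add(-9968, Mul(34250, -10241))) = Mul(Add(-24993, Rational(-42, 5)), Add(-9968, -350754250)) = Mul(Rational(-125007, 5), -350764218) = Rational(43847982599526, 5)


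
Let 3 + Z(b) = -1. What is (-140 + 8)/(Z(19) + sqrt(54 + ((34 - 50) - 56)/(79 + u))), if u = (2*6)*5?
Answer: -36696/2605 - 198*sqrt(114814)/2605 ≈ -39.841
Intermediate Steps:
u = 60 (u = 12*5 = 60)
Z(b) = -4 (Z(b) = -3 - 1 = -4)
(-140 + 8)/(Z(19) + sqrt(54 + ((34 - 50) - 56)/(79 + u))) = (-140 + 8)/(-4 + sqrt(54 + ((34 - 50) - 56)/(79 + 60))) = -132/(-4 + sqrt(54 + (-16 - 56)/139)) = -132/(-4 + sqrt(54 - 72*1/139)) = -132/(-4 + sqrt(54 - 72/139)) = -132/(-4 + sqrt(7434/139)) = -132/(-4 + 3*sqrt(114814)/139)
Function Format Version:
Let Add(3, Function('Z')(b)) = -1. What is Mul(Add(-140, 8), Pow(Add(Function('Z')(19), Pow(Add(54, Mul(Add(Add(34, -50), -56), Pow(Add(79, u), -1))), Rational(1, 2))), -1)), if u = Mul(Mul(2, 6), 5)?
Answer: Add(Rational(-36696, 2605), Mul(Rational(-198, 2605), Pow(114814, Rational(1, 2)))) ≈ -39.841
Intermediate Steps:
u = 60 (u = Mul(12, 5) = 60)
Function('Z')(b) = -4 (Function('Z')(b) = Add(-3, -1) = -4)
Mul(Add(-140, 8), Pow(Add(Function('Z')(19), Pow(Add(54, Mul(Add(Add(34, -50), -56), Pow(Add(79, u), -1))), Rational(1, 2))), -1)) = Mul(Add(-140, 8), Pow(Add(-4, Pow(Add(54, Mul(Add(Add(34, -50), -56), Pow(Add(79, 60), -1))), Rational(1, 2))), -1)) = Mul(-132, Pow(Add(-4, Pow(Add(54, Mul(Add(-16, -56), Pow(139, -1))), Rational(1, 2))), -1)) = Mul(-132, Pow(Add(-4, Pow(Add(54, Mul(-72, Rational(1, 139))), Rational(1, 2))), -1)) = Mul(-132, Pow(Add(-4, Pow(Add(54, Rational(-72, 139)), Rational(1, 2))), -1)) = Mul(-132, Pow(Add(-4, Pow(Rational(7434, 139), Rational(1, 2))), -1)) = Mul(-132, Pow(Add(-4, Mul(Rational(3, 139), Pow(114814, Rational(1, 2)))), -1))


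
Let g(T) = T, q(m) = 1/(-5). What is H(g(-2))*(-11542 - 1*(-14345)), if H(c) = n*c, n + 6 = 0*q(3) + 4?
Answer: 11212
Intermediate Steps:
q(m) = -⅕
n = -2 (n = -6 + (0*(-⅕) + 4) = -6 + (0 + 4) = -6 + 4 = -2)
H(c) = -2*c
H(g(-2))*(-11542 - 1*(-14345)) = (-2*(-2))*(-11542 - 1*(-14345)) = 4*(-11542 + 14345) = 4*2803 = 11212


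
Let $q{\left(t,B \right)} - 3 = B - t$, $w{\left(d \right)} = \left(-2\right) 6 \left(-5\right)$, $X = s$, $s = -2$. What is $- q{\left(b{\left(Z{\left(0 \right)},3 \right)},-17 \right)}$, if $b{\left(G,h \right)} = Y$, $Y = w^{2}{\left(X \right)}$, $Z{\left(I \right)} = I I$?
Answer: $3614$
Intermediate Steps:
$X = -2$
$Z{\left(I \right)} = I^{2}$
$w{\left(d \right)} = 60$ ($w{\left(d \right)} = \left(-12\right) \left(-5\right) = 60$)
$Y = 3600$ ($Y = 60^{2} = 3600$)
$b{\left(G,h \right)} = 3600$
$q{\left(t,B \right)} = 3 + B - t$ ($q{\left(t,B \right)} = 3 + \left(B - t\right) = 3 + B - t$)
$- q{\left(b{\left(Z{\left(0 \right)},3 \right)},-17 \right)} = - (3 - 17 - 3600) = \left(-1\right) \left(-3614\right) = 3614$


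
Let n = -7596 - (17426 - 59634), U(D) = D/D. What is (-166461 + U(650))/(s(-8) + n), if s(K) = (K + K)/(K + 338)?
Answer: -167475/34823 ≈ -4.8093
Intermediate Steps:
s(K) = 2*K/(338 + K) (s(K) = (2*K)/(338 + K) = 2*K/(338 + K))
U(D) = 1
n = 34612 (n = -7596 - 1*(-42208) = -7596 + 42208 = 34612)
(-166461 + U(650))/(s(-8) + n) = (-166461 + 1)/(2*(-8)/(338 - 8) + 34612) = -166460/(2*(-8)/330 + 34612) = -166460/(2*(-8)*(1/330) + 34612) = -166460/(-8/165 + 34612) = -166460/5710972/165 = -166460*165/5710972 = -167475/34823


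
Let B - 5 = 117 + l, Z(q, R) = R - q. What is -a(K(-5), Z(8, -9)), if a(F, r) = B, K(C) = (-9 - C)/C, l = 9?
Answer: -131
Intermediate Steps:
K(C) = (-9 - C)/C
B = 131 (B = 5 + (117 + 9) = 5 + 126 = 131)
a(F, r) = 131
-a(K(-5), Z(8, -9)) = -1*131 = -131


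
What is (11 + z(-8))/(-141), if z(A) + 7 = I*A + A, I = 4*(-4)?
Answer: -124/141 ≈ -0.87943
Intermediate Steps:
I = -16
z(A) = -7 - 15*A (z(A) = -7 + (-16*A + A) = -7 - 15*A)
(11 + z(-8))/(-141) = (11 + (-7 - 15*(-8)))/(-141) = (11 + (-7 + 120))*(-1/141) = (11 + 113)*(-1/141) = 124*(-1/141) = -124/141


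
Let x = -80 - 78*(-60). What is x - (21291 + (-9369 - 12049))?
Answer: 4727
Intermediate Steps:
x = 4600 (x = -80 + 4680 = 4600)
x - (21291 + (-9369 - 12049)) = 4600 - (21291 + (-9369 - 12049)) = 4600 - (21291 - 21418) = 4600 - 1*(-127) = 4600 + 127 = 4727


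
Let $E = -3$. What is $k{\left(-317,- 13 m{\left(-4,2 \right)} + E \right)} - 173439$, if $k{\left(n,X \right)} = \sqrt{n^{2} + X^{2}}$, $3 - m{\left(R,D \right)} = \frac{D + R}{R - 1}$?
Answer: $-173439 + \frac{\sqrt{2546081}}{5} \approx -1.7312 \cdot 10^{5}$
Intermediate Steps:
$m{\left(R,D \right)} = 3 - \frac{D + R}{-1 + R}$ ($m{\left(R,D \right)} = 3 - \frac{D + R}{R - 1} = 3 - \frac{D + R}{-1 + R}$)
$k{\left(n,X \right)} = \sqrt{X^{2} + n^{2}}$
$k{\left(-317,- 13 m{\left(-4,2 \right)} + E \right)} - 173439 = \sqrt{\left(- 13 \frac{-3 - 2 + 2 \left(-4\right)}{-1 - 4} - 3\right)^{2} + \left(-317\right)^{2}} - 173439 = \sqrt{\left(- 13 \frac{-3 - 2 - 8}{-5} - 3\right)^{2} + 100489} - 173439 = \sqrt{\left(- 13 \left(\left(- \frac{1}{5}\right) \left(-13\right)\right) - 3\right)^{2} + 100489} - 173439 = \sqrt{\left(\left(-13\right) \frac{13}{5} - 3\right)^{2} + 100489} - 173439 = \sqrt{\left(- \frac{169}{5} - 3\right)^{2} + 100489} - 173439 = \sqrt{\left(- \frac{184}{5}\right)^{2} + 100489} - 173439 = \sqrt{\frac{33856}{25} + 100489} - 173439 = \sqrt{\frac{2546081}{25}} - 173439 = \frac{\sqrt{2546081}}{5} - 173439 = -173439 + \frac{\sqrt{2546081}}{5}$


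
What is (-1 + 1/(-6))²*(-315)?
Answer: -1715/4 ≈ -428.75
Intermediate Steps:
(-1 + 1/(-6))²*(-315) = (-1 - ⅙)²*(-315) = (-7/6)²*(-315) = (49/36)*(-315) = -1715/4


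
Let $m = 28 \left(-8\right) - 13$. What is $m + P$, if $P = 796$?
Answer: $559$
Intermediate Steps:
$m = -237$ ($m = -224 - 13 = -237$)
$m + P = -237 + 796 = 559$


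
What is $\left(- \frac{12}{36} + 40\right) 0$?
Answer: $0$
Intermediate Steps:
$\left(- \frac{12}{36} + 40\right) 0 = \left(\left(-12\right) \frac{1}{36} + 40\right) 0 = \left(- \frac{1}{3} + 40\right) 0 = \frac{119}{3} \cdot 0 = 0$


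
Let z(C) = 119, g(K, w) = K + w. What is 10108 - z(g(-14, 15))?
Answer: 9989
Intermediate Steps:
10108 - z(g(-14, 15)) = 10108 - 1*119 = 10108 - 119 = 9989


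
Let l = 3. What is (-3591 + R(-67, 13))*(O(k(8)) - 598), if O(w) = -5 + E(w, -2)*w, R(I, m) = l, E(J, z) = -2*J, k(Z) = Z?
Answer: 2622828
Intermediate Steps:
R(I, m) = 3
O(w) = -5 - 2*w² (O(w) = -5 + (-2*w)*w = -5 - 2*w²)
(-3591 + R(-67, 13))*(O(k(8)) - 598) = (-3591 + 3)*((-5 - 2*8²) - 598) = -3588*((-5 - 2*64) - 598) = -3588*((-5 - 128) - 598) = -3588*(-133 - 598) = -3588*(-731) = 2622828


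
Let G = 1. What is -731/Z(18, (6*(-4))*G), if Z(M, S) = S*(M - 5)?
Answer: 731/312 ≈ 2.3429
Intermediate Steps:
Z(M, S) = S*(-5 + M)
-731/Z(18, (6*(-4))*G) = -731*(-1/(24*(-5 + 18))) = -731/(-24*1*13) = -731/((-24*13)) = -731/(-312) = -731*(-1/312) = 731/312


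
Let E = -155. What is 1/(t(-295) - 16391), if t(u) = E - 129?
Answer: -1/16675 ≈ -5.9970e-5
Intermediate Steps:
t(u) = -284 (t(u) = -155 - 129 = -284)
1/(t(-295) - 16391) = 1/(-284 - 16391) = 1/(-16675) = -1/16675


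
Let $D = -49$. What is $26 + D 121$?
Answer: $-5903$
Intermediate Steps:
$26 + D 121 = 26 - 5929 = -5903$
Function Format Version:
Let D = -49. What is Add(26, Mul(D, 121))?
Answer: -5903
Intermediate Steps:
Add(26, Mul(D, 121)) = Add(26, Mul(-49, 121)) = Add(26, -5929) = -5903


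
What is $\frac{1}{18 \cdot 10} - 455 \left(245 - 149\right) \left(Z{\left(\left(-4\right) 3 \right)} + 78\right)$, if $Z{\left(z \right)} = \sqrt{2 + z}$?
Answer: $- \frac{613267199}{180} - 43680 i \sqrt{10} \approx -3.407 \cdot 10^{6} - 1.3813 \cdot 10^{5} i$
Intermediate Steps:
$\frac{1}{18 \cdot 10} - 455 \left(245 - 149\right) \left(Z{\left(\left(-4\right) 3 \right)} + 78\right) = \frac{1}{18 \cdot 10} - 455 \left(245 - 149\right) \left(\sqrt{2 - 12} + 78\right) = \frac{1}{180} - 455 \cdot 96 \left(\sqrt{2 - 12} + 78\right) = \frac{1}{180} - 455 \cdot 96 \left(\sqrt{-10} + 78\right) = \frac{1}{180} - 455 \cdot 96 \left(i \sqrt{10} + 78\right) = \frac{1}{180} - 455 \cdot 96 \left(78 + i \sqrt{10}\right) = \frac{1}{180} - 455 \left(7488 + 96 i \sqrt{10}\right) = \frac{1}{180} - \left(3407040 + 43680 i \sqrt{10}\right) = - \frac{613267199}{180} - 43680 i \sqrt{10}$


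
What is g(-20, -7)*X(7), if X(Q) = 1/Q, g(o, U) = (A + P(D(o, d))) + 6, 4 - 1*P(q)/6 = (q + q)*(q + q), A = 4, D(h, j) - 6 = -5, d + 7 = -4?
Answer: 10/7 ≈ 1.4286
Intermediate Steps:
d = -11 (d = -7 - 4 = -11)
D(h, j) = 1 (D(h, j) = 6 - 5 = 1)
P(q) = 24 - 24*q² (P(q) = 24 - 6*(q + q)*(q + q) = 24 - 6*2*q*2*q = 24 - 24*q²)
g(o, U) = 10 (g(o, U) = (4 + (24 - 24*1²)) + 6 = (4 + (24 - 24*1)) + 6 = (4 + (24 - 24)) + 6 = (4 + 0) + 6 = 4 + 6 = 10)
g(-20, -7)*X(7) = 10/7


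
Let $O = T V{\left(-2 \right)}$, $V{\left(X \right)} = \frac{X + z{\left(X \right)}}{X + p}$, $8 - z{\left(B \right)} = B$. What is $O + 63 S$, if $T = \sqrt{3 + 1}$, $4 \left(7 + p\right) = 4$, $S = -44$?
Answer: $-2774$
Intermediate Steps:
$z{\left(B \right)} = 8 - B$
$p = -6$ ($p = -7 + \frac{1}{4} \cdot 4 = -7 + 1 = -6$)
$V{\left(X \right)} = \frac{8}{-6 + X}$ ($V{\left(X \right)} = \frac{X - \left(-8 + X\right)}{X - 6} = \frac{8}{-6 + X}$)
$T = 2$ ($T = \sqrt{4} = 2$)
$O = -2$ ($O = 2 \frac{8}{-6 - 2} = 2 \frac{8}{-8} = 2 \cdot 8 \left(- \frac{1}{8}\right) = 2 \left(-1\right) = -2$)
$O + 63 S = -2 + 63 \left(-44\right) = -2 - 2772 = -2774$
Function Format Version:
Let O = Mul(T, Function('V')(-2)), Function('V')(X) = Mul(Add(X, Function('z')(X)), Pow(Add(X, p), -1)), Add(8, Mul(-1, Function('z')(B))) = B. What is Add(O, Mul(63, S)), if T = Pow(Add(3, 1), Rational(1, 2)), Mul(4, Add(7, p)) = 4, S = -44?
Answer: -2774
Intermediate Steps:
Function('z')(B) = Add(8, Mul(-1, B))
p = -6 (p = Add(-7, Mul(Rational(1, 4), 4)) = Add(-7, 1) = -6)
Function('V')(X) = Mul(8, Pow(Add(-6, X), -1)) (Function('V')(X) = Mul(Add(X, Add(8, Mul(-1, X))), Pow(Add(X, -6), -1)) = Mul(8, Pow(Add(-6, X), -1)))
T = 2 (T = Pow(4, Rational(1, 2)) = 2)
O = -2 (O = Mul(2, Mul(8, Pow(Add(-6, -2), -1))) = Mul(2, Mul(8, Pow(-8, -1))) = Mul(2, Mul(8, Rational(-1, 8))) = Mul(2, -1) = -2)
Add(O, Mul(63, S)) = Add(-2, Mul(63, -44)) = Add(-2, -2772) = -2774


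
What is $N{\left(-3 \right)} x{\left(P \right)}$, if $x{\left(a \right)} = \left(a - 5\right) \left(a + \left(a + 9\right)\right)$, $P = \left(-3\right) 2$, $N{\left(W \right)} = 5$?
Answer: $165$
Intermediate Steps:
$P = -6$
$x{\left(a \right)} = \left(-5 + a\right) \left(9 + 2 a\right)$ ($x{\left(a \right)} = \left(-5 + a\right) \left(a + \left(9 + a\right)\right) = \left(-5 + a\right) \left(9 + 2 a\right)$)
$N{\left(-3 \right)} x{\left(P \right)} = 5 \left(-45 - -6 + 2 \left(-6\right)^{2}\right) = 5 \left(-45 + 6 + 2 \cdot 36\right) = 5 \left(-45 + 6 + 72\right) = 5 \cdot 33 = 165$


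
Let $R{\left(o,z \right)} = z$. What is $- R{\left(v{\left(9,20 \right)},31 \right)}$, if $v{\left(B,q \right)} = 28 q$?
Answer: $-31$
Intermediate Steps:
$- R{\left(v{\left(9,20 \right)},31 \right)} = \left(-1\right) 31 = -31$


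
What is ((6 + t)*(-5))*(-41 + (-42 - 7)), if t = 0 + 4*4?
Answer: 9900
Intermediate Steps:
t = 16 (t = 0 + 16 = 16)
((6 + t)*(-5))*(-41 + (-42 - 7)) = ((6 + 16)*(-5))*(-41 + (-42 - 7)) = (22*(-5))*(-41 - 49) = -110*(-90) = 9900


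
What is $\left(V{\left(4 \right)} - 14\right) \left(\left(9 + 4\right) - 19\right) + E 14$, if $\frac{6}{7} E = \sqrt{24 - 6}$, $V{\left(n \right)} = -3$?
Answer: $102 + 49 \sqrt{2} \approx 171.3$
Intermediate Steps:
$E = \frac{7 \sqrt{2}}{2}$ ($E = \frac{7 \sqrt{24 - 6}}{6} = \frac{7 \sqrt{18}}{6} = \frac{7 \cdot 3 \sqrt{2}}{6} = \frac{7 \sqrt{2}}{2} \approx 4.9497$)
$\left(V{\left(4 \right)} - 14\right) \left(\left(9 + 4\right) - 19\right) + E 14 = \left(-3 - 14\right) \left(\left(9 + 4\right) - 19\right) + \frac{7 \sqrt{2}}{2} \cdot 14 = - 17 \left(13 - 19\right) + 49 \sqrt{2} = \left(-17\right) \left(-6\right) + 49 \sqrt{2} = 102 + 49 \sqrt{2}$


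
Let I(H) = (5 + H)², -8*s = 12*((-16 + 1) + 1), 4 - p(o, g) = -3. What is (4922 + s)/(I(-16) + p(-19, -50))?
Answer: 4943/128 ≈ 38.617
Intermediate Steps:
p(o, g) = 7 (p(o, g) = 4 - 1*(-3) = 4 + 3 = 7)
s = 21 (s = -3*((-16 + 1) + 1)/2 = -3*(-15 + 1)/2 = -3*(-14)/2 = -⅛*(-168) = 21)
(4922 + s)/(I(-16) + p(-19, -50)) = (4922 + 21)/((5 - 16)² + 7) = 4943/((-11)² + 7) = 4943/(121 + 7) = 4943/128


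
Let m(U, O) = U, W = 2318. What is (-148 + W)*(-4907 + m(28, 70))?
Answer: -10587430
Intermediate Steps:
(-148 + W)*(-4907 + m(28, 70)) = (-148 + 2318)*(-4907 + 28) = 2170*(-4879) = -10587430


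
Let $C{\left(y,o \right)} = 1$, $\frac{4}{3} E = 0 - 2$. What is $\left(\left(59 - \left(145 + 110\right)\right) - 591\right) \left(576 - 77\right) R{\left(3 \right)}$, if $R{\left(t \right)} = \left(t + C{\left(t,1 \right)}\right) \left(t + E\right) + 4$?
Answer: $-3927130$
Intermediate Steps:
$E = - \frac{3}{2}$ ($E = \frac{3 \left(0 - 2\right)}{4} = \frac{3}{4} \left(-2\right) = - \frac{3}{2} \approx -1.5$)
$R{\left(t \right)} = 4 + \left(1 + t\right) \left(- \frac{3}{2} + t\right)$ ($R{\left(t \right)} = \left(t + 1\right) \left(t - \frac{3}{2}\right) + 4 = \left(1 + t\right) \left(- \frac{3}{2} + t\right) + 4 = 4 + \left(1 + t\right) \left(- \frac{3}{2} + t\right)$)
$\left(\left(59 - \left(145 + 110\right)\right) - 591\right) \left(576 - 77\right) R{\left(3 \right)} = \left(\left(59 - \left(145 + 110\right)\right) - 591\right) \left(576 - 77\right) \left(\frac{5}{2} + 3^{2} - \frac{3}{2}\right) = \left(\left(59 - 255\right) - 591\right) 499 \left(\frac{5}{2} + 9 - \frac{3}{2}\right) = \left(\left(59 - 255\right) - 591\right) 499 \cdot 10 = \left(-196 - 591\right) 499 \cdot 10 = \left(-787\right) 499 \cdot 10 = \left(-392713\right) 10 = -3927130$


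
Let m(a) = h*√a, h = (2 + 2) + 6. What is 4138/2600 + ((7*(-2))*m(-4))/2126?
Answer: 2069/1300 - 140*I/1063 ≈ 1.5915 - 0.1317*I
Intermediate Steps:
h = 10 (h = 4 + 6 = 10)
m(a) = 10*√a
4138/2600 + ((7*(-2))*m(-4))/2126 = 4138/2600 + ((7*(-2))*(10*√(-4)))/2126 = 4138*(1/2600) - 140*2*I*(1/2126) = 2069/1300 - 280*I*(1/2126) = 2069/1300 - 140*I/1063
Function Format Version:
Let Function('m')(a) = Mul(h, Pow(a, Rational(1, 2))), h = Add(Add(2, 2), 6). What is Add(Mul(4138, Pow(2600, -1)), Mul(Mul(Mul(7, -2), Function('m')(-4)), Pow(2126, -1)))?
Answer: Add(Rational(2069, 1300), Mul(Rational(-140, 1063), I)) ≈ Add(1.5915, Mul(-0.13170, I))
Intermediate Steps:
h = 10 (h = Add(4, 6) = 10)
Function('m')(a) = Mul(10, Pow(a, Rational(1, 2)))
Add(Mul(4138, Pow(2600, -1)), Mul(Mul(Mul(7, -2), Function('m')(-4)), Pow(2126, -1))) = Add(Mul(4138, Pow(2600, -1)), Mul(Mul(Mul(7, -2), Mul(10, Pow(-4, Rational(1, 2)))), Pow(2126, -1))) = Add(Mul(4138, Rational(1, 2600)), Mul(Mul(-14, Mul(10, Mul(2, I))), Rational(1, 2126))) = Add(Rational(2069, 1300), Mul(Mul(-14, Mul(20, I)), Rational(1, 2126))) = Add(Rational(2069, 1300), Mul(Mul(-280, I), Rational(1, 2126))) = Add(Rational(2069, 1300), Mul(Rational(-140, 1063), I))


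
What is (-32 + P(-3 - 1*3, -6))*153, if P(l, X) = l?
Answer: -5814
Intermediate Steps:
(-32 + P(-3 - 1*3, -6))*153 = (-32 + (-3 - 1*3))*153 = (-32 + (-3 - 3))*153 = (-32 - 6)*153 = -38*153 = -5814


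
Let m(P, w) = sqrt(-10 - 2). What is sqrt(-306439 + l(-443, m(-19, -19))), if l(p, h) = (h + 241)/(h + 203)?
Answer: 2*sqrt((-15551719 - 153219*I*sqrt(3))/(203 + 2*I*sqrt(3))) ≈ 2.8844e-6 - 553.57*I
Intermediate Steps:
m(P, w) = 2*I*sqrt(3) (m(P, w) = sqrt(-12) = 2*I*sqrt(3))
l(p, h) = (241 + h)/(203 + h)
sqrt(-306439 + l(-443, m(-19, -19))) = sqrt(-306439 + (241 + 2*I*sqrt(3))/(203 + 2*I*sqrt(3)))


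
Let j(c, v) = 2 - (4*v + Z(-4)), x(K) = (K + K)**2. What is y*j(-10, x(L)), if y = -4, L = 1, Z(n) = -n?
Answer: 72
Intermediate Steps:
x(K) = 4*K**2 (x(K) = (2*K)**2 = 4*K**2)
j(c, v) = -2 - 4*v (j(c, v) = 2 - (4*v - 1*(-4)) = 2 - (4*v + 4) = 2 - (4 + 4*v) = 2 + (-4 - 4*v) = -2 - 4*v)
y*j(-10, x(L)) = -4*(-2 - 16*1**2) = -4*(-2 - 16) = -4*(-18) = 72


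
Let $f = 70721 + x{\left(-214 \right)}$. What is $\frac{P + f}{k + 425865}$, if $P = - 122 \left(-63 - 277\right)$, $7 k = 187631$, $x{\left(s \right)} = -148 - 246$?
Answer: $\frac{782649}{3168686} \approx 0.24699$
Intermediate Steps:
$x{\left(s \right)} = -394$ ($x{\left(s \right)} = -148 - 246 = -394$)
$k = \frac{187631}{7}$ ($k = \frac{1}{7} \cdot 187631 = \frac{187631}{7} \approx 26804.0$)
$P = 41480$ ($P = \left(-122\right) \left(-340\right) = 41480$)
$f = 70327$ ($f = 70721 - 394 = 70327$)
$\frac{P + f}{k + 425865} = \frac{41480 + 70327}{\frac{187631}{7} + 425865} = \frac{111807}{\frac{3168686}{7}} = 111807 \cdot \frac{7}{3168686} = \frac{782649}{3168686}$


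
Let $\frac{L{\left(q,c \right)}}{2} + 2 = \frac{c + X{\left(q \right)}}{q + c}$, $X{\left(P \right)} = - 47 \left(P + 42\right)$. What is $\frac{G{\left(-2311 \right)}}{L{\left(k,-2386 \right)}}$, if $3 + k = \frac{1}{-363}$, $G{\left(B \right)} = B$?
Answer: $\frac{501029422}{101483} \approx 4937.1$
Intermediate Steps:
$X{\left(P \right)} = -1974 - 47 P$ ($X{\left(P \right)} = - 47 \left(42 + P\right) = -1974 - 47 P$)
$k = - \frac{1090}{363}$ ($k = -3 + \frac{1}{-363} = -3 - \frac{1}{363} = - \frac{1090}{363} \approx -3.0028$)
$L{\left(q,c \right)} = -4 + \frac{2 \left(-1974 + c - 47 q\right)}{c + q}$ ($L{\left(q,c \right)} = -4 + 2 \frac{c - \left(1974 + 47 q\right)}{q + c} = -4 + 2 \frac{-1974 + c - 47 q}{c + q} = -4 + \frac{2 \left(-1974 + c - 47 q\right)}{c + q}$)
$\frac{G{\left(-2311 \right)}}{L{\left(k,-2386 \right)}} = - \frac{2311}{2 \frac{1}{-2386 - \frac{1090}{363}} \left(-1974 - -2386 - - \frac{53410}{363}\right)} = - \frac{2311}{2 \frac{1}{- \frac{867208}{363}} \left(-1974 + 2386 + \frac{53410}{363}\right)} = - \frac{2311}{2 \left(- \frac{363}{867208}\right) \frac{202966}{363}} = - \frac{2311}{- \frac{101483}{216802}} = \left(-2311\right) \left(- \frac{216802}{101483}\right) = \frac{501029422}{101483}$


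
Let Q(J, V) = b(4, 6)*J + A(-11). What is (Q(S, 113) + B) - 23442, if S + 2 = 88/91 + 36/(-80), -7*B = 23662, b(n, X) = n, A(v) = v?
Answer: -12211844/455 ≈ -26839.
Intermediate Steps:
B = -23662/7 (B = -1/7*23662 = -23662/7 ≈ -3380.3)
S = -2699/1820 (S = -2 + (88/91 + 36/(-80)) = -2 + (88*(1/91) + 36*(-1/80)) = -2 + (88/91 - 9/20) = -2 + 941/1820 = -2699/1820 ≈ -1.4830)
Q(J, V) = -11 + 4*J (Q(J, V) = 4*J - 11 = -11 + 4*J)
(Q(S, 113) + B) - 23442 = ((-11 + 4*(-2699/1820)) - 23662/7) - 23442 = ((-11 - 2699/455) - 23662/7) - 23442 = (-7704/455 - 23662/7) - 23442 = -1545734/455 - 23442 = -12211844/455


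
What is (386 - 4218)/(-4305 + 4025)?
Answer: 479/35 ≈ 13.686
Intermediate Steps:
(386 - 4218)/(-4305 + 4025) = -3832/(-280) = -3832*(-1/280) = 479/35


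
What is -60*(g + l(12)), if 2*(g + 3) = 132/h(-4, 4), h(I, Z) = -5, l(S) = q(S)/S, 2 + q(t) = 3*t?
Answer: 802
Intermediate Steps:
q(t) = -2 + 3*t
l(S) = (-2 + 3*S)/S
g = -81/5 (g = -3 + (132/(-5))/2 = -3 + (132*(-⅕))/2 = -3 + (½)*(-132/5) = -3 - 66/5 = -81/5 ≈ -16.200)
-60*(g + l(12)) = -60*(-81/5 + (3 - 2/12)) = -60*(-81/5 + (3 - 2*1/12)) = -60*(-81/5 + (3 - ⅙)) = -60*(-81/5 + 17/6) = -60*(-401/30) = 802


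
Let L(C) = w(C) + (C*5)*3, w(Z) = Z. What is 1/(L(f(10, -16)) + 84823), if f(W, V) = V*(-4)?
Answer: 1/85847 ≈ 1.1649e-5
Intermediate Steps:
f(W, V) = -4*V
L(C) = 16*C (L(C) = C + (C*5)*3 = C + (5*C)*3 = C + 15*C = 16*C)
1/(L(f(10, -16)) + 84823) = 1/(16*(-4*(-16)) + 84823) = 1/(16*64 + 84823) = 1/(1024 + 84823) = 1/85847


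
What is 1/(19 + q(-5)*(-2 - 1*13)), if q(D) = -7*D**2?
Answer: 1/2644 ≈ 0.00037821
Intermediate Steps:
1/(19 + q(-5)*(-2 - 1*13)) = 1/(19 + (-7*(-5)**2)*(-2 - 1*13)) = 1/(19 + (-7*25)*(-2 - 13)) = 1/(19 - 175*(-15)) = 1/(19 + 2625) = 1/2644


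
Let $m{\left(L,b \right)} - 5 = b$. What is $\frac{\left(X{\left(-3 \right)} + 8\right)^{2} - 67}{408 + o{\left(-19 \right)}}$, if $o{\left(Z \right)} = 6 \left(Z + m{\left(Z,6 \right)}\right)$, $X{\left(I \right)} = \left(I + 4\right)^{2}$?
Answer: $\frac{7}{180} \approx 0.038889$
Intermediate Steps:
$X{\left(I \right)} = \left(4 + I\right)^{2}$
$m{\left(L,b \right)} = 5 + b$
$o{\left(Z \right)} = 66 + 6 Z$ ($o{\left(Z \right)} = 6 \left(Z + \left(5 + 6\right)\right) = 6 \left(Z + 11\right) = 6 \left(11 + Z\right) = 66 + 6 Z$)
$\frac{\left(X{\left(-3 \right)} + 8\right)^{2} - 67}{408 + o{\left(-19 \right)}} = \frac{\left(\left(4 - 3\right)^{2} + 8\right)^{2} - 67}{408 + \left(66 + 6 \left(-19\right)\right)} = \frac{\left(1^{2} + 8\right)^{2} - 67}{408 + \left(66 - 114\right)} = \frac{\left(1 + 8\right)^{2} - 67}{408 - 48} = \frac{9^{2} - 67}{360} = \left(81 - 67\right) \frac{1}{360} = 14 \cdot \frac{1}{360} = \frac{7}{180}$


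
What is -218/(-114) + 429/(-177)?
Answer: -1720/3363 ≈ -0.51145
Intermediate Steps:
-218/(-114) + 429/(-177) = -218*(-1/114) + 429*(-1/177) = 109/57 - 143/59 = -1720/3363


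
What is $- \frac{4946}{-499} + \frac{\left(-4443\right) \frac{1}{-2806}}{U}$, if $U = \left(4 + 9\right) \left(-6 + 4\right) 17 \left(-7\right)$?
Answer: $\frac{42942221801}{4332200236} \approx 9.9123$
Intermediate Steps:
$U = 3094$ ($U = 13 \left(-2\right) 17 \left(-7\right) = \left(-26\right) 17 \left(-7\right) = \left(-442\right) \left(-7\right) = 3094$)
$- \frac{4946}{-499} + \frac{\left(-4443\right) \frac{1}{-2806}}{U} = - \frac{4946}{-499} + \frac{\left(-4443\right) \frac{1}{-2806}}{3094} = \left(-4946\right) \left(- \frac{1}{499}\right) + \left(-4443\right) \left(- \frac{1}{2806}\right) \frac{1}{3094} = \frac{4946}{499} + \frac{4443}{2806} \cdot \frac{1}{3094} = \frac{4946}{499} + \frac{4443}{8681764} = \frac{42942221801}{4332200236}$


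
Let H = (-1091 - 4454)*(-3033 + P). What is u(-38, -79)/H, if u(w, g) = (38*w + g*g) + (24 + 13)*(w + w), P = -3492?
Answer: 397/7236225 ≈ 5.4863e-5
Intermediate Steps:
u(w, g) = g² + 112*w (u(w, g) = (38*w + g²) + 37*(2*w) = (g² + 38*w) + 74*w = g² + 112*w)
H = 36181125 (H = (-1091 - 4454)*(-3033 - 3492) = -5545*(-6525) = 36181125)
u(-38, -79)/H = ((-79)² + 112*(-38))/36181125 = (6241 - 4256)*(1/36181125) = 1985*(1/36181125) = 397/7236225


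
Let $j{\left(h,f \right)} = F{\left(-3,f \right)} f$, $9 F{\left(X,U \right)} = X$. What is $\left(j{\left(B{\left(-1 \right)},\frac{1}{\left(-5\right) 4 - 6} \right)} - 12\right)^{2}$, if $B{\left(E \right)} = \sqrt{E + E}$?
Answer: $\frac{874225}{6084} \approx 143.69$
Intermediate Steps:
$F{\left(X,U \right)} = \frac{X}{9}$
$B{\left(E \right)} = \sqrt{2} \sqrt{E}$ ($B{\left(E \right)} = \sqrt{2 E} = \sqrt{2} \sqrt{E}$)
$j{\left(h,f \right)} = - \frac{f}{3}$ ($j{\left(h,f \right)} = \frac{1}{9} \left(-3\right) f = - \frac{f}{3}$)
$\left(j{\left(B{\left(-1 \right)},\frac{1}{\left(-5\right) 4 - 6} \right)} - 12\right)^{2} = \left(- \frac{1}{3 \left(\left(-5\right) 4 - 6\right)} - 12\right)^{2} = \left(- \frac{1}{3 \left(-20 - 6\right)} - 12\right)^{2} = \left(- \frac{1}{3 \left(-26\right)} - 12\right)^{2} = \left(\left(- \frac{1}{3}\right) \left(- \frac{1}{26}\right) - 12\right)^{2} = \left(\frac{1}{78} - 12\right)^{2} = \left(- \frac{935}{78}\right)^{2} = \frac{874225}{6084}$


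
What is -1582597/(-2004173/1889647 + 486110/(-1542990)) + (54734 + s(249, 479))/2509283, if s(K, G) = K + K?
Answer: 1157880618842514183434011/1006472206954568452 ≈ 1.1504e+6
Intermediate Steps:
s(K, G) = 2*K
-1582597/(-2004173/1889647 + 486110/(-1542990)) + (54734 + s(249, 479))/2509283 = -1582597/(-2004173/1889647 + 486110/(-1542990)) + (54734 + 2*249)/2509283 = -1582597/(-2004173*1/1889647 + 486110*(-1/1542990)) + (54734 + 498)*(1/2509283) = -1582597/(-2004173/1889647 - 48611/154299) + 55232*(1/2509283) = -1582597/(-401099520044/291570642453) + 55232/2509283 = -1582597*(-291570642453/401099520044) + 55232/2509283 = 461438824034190441/401099520044 + 55232/2509283 = 1157880618842514183434011/1006472206954568452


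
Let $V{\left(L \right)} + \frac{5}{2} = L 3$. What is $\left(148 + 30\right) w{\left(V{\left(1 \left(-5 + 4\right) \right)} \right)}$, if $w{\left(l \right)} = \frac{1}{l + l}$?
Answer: $- \frac{178}{11} \approx -16.182$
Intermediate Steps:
$V{\left(L \right)} = - \frac{5}{2} + 3 L$ ($V{\left(L \right)} = - \frac{5}{2} + L 3 = - \frac{5}{2} + 3 L$)
$w{\left(l \right)} = \frac{1}{2 l}$
$\left(148 + 30\right) w{\left(V{\left(1 \left(-5 + 4\right) \right)} \right)} = \left(148 + 30\right) \frac{1}{2 \left(- \frac{5}{2} + 3 \cdot 1 \left(-5 + 4\right)\right)} = 178 \frac{1}{2 \left(- \frac{5}{2} + 3 \cdot 1 \left(-1\right)\right)} = 178 \frac{1}{2 \left(- \frac{5}{2} + 3 \left(-1\right)\right)} = 178 \frac{1}{2 \left(- \frac{5}{2} - 3\right)} = 178 \frac{1}{2 \left(- \frac{11}{2}\right)} = 178 \cdot \frac{1}{2} \left(- \frac{2}{11}\right) = 178 \left(- \frac{1}{11}\right) = - \frac{178}{11}$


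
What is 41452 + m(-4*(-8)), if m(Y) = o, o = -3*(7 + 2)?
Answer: 41425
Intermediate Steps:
o = -27 (o = -3*9 = -27)
m(Y) = -27
41452 + m(-4*(-8)) = 41452 - 27 = 41425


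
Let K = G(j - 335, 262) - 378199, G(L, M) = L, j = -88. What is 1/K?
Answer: -1/378622 ≈ -2.6412e-6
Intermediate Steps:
K = -378622 (K = (-88 - 335) - 378199 = -423 - 378199 = -378622)
1/K = 1/(-378622) = -1/378622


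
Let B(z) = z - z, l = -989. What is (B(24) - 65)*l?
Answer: 64285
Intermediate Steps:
B(z) = 0
(B(24) - 65)*l = (0 - 65)*(-989) = -65*(-989) = 64285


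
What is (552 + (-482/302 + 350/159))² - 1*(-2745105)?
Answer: 1758393117428506/576432081 ≈ 3.0505e+6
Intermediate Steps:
(552 + (-482/302 + 350/159))² - 1*(-2745105) = (552 + (-482*1/302 + 350*(1/159)))² + 2745105 = (552 + (-241/151 + 350/159))² + 2745105 = (552 + 14531/24009)² + 2745105 = (13267499/24009)² + 2745105 = 176026529715001/576432081 + 2745105 = 1758393117428506/576432081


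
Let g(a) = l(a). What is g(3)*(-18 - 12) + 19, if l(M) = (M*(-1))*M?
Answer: 289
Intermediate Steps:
l(M) = -M² (l(M) = (-M)*M = -M²)
g(a) = -a²
g(3)*(-18 - 12) + 19 = (-1*3²)*(-18 - 12) + 19 = -1*9*(-30) + 19 = -9*(-30) + 19 = 270 + 19 = 289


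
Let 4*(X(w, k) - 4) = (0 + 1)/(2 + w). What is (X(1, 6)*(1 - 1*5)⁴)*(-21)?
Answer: -21952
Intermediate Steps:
X(w, k) = 4 + 1/(4*(2 + w)) (X(w, k) = 4 + ((0 + 1)/(2 + w))/4 = 4 + (1/(2 + w))/4 = 4 + 1/(4*(2 + w)))
(X(1, 6)*(1 - 1*5)⁴)*(-21) = (((33 + 16*1)/(4*(2 + 1)))*(1 - 1*5)⁴)*(-21) = (((¼)*(33 + 16)/3)*(1 - 5)⁴)*(-21) = (((¼)*(⅓)*49)*(-4)⁴)*(-21) = ((49/12)*256)*(-21) = (3136/3)*(-21) = -21952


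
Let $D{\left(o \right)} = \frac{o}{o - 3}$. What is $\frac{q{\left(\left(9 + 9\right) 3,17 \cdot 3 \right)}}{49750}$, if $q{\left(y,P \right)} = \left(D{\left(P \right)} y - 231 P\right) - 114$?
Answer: $- \frac{94701}{398000} \approx -0.23794$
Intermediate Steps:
$D{\left(o \right)} = \frac{o}{-3 + o}$
$q{\left(y,P \right)} = -114 - 231 P + \frac{P y}{-3 + P}$ ($q{\left(y,P \right)} = \left(\frac{P}{-3 + P} y - 231 P\right) - 114 = \left(\frac{P y}{-3 + P} - 231 P\right) - 114 = \left(- 231 P + \frac{P y}{-3 + P}\right) - 114 = -114 - 231 P + \frac{P y}{-3 + P}$)
$\frac{q{\left(\left(9 + 9\right) 3,17 \cdot 3 \right)}}{49750} = \frac{\frac{1}{-3 + 17 \cdot 3} \left(342 - 231 \left(17 \cdot 3\right)^{2} + 579 \cdot 17 \cdot 3 + 17 \cdot 3 \left(9 + 9\right) 3\right)}{49750} = \frac{342 - 231 \cdot 51^{2} + 579 \cdot 51 + 51 \cdot 18 \cdot 3}{-3 + 51} \cdot \frac{1}{49750} = \frac{342 - 600831 + 29529 + 51 \cdot 54}{48} \cdot \frac{1}{49750} = \frac{342 - 600831 + 29529 + 2754}{48} \cdot \frac{1}{49750} = \frac{1}{48} \left(-568206\right) \frac{1}{49750} = \left(- \frac{94701}{8}\right) \frac{1}{49750} = - \frac{94701}{398000}$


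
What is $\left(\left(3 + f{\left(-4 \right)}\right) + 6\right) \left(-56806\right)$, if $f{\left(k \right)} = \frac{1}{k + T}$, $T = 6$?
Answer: $-539657$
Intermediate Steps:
$f{\left(k \right)} = \frac{1}{6 + k}$ ($f{\left(k \right)} = \frac{1}{k + 6} = \frac{1}{6 + k}$)
$\left(\left(3 + f{\left(-4 \right)}\right) + 6\right) \left(-56806\right) = \left(\left(3 + \frac{1}{6 - 4}\right) + 6\right) \left(-56806\right) = \left(\left(3 + \frac{1}{2}\right) + 6\right) \left(-56806\right) = \left(\frac{7}{2} + 6\right) \left(-56806\right) = \frac{19}{2} \left(-56806\right) = -539657$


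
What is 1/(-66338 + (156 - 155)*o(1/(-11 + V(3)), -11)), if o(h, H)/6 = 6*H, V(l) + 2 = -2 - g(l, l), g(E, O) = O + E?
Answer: -1/66734 ≈ -1.4985e-5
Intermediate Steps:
g(E, O) = E + O
V(l) = -4 - 2*l (V(l) = -2 + (-2 - (l + l)) = -2 + (-2 - 2*l) = -4 - 2*l)
o(h, H) = 36*H (o(h, H) = 6*(6*H) = 36*H)
1/(-66338 + (156 - 155)*o(1/(-11 + V(3)), -11)) = 1/(-66338 + (156 - 155)*(36*(-11))) = 1/(-66338 + 1*(-396)) = 1/(-66338 - 396) = 1/(-66734) = -1/66734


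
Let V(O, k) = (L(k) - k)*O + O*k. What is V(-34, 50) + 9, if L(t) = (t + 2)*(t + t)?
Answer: -176791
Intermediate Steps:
L(t) = 2*t*(2 + t) (L(t) = (2 + t)*(2*t) = 2*t*(2 + t))
V(O, k) = O*k + O*(-k + 2*k*(2 + k)) (V(O, k) = (2*k*(2 + k) - k)*O + O*k = (-k + 2*k*(2 + k))*O + O*k = O*(-k + 2*k*(2 + k)) + O*k = O*k + O*(-k + 2*k*(2 + k)))
V(-34, 50) + 9 = 2*(-34)*50*(2 + 50) + 9 = 2*(-34)*50*52 + 9 = -176800 + 9 = -176791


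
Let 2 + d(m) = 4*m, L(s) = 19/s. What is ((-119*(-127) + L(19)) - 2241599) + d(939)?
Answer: -2222731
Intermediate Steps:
d(m) = -2 + 4*m
((-119*(-127) + L(19)) - 2241599) + d(939) = ((-119*(-127) + 19/19) - 2241599) + (-2 + 4*939) = ((15113 + 19*(1/19)) - 2241599) + (-2 + 3756) = ((15113 + 1) - 2241599) + 3754 = (15114 - 2241599) + 3754 = -2226485 + 3754 = -2222731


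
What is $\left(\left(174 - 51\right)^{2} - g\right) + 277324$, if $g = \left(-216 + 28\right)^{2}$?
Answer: $257109$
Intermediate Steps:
$g = 35344$ ($g = \left(-188\right)^{2} = 35344$)
$\left(\left(174 - 51\right)^{2} - g\right) + 277324 = \left(\left(174 - 51\right)^{2} - 35344\right) + 277324 = \left(123^{2} - 35344\right) + 277324 = \left(15129 - 35344\right) + 277324 = -20215 + 277324 = 257109$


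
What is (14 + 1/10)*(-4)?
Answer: -282/5 ≈ -56.400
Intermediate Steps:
(14 + 1/10)*(-4) = (141/10)*(-4) = -282/5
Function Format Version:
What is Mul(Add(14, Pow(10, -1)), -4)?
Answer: Rational(-282, 5) ≈ -56.400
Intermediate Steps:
Mul(Add(14, Pow(10, -1)), -4) = Mul(Add(14, Rational(1, 10)), -4) = Mul(Rational(141, 10), -4) = Rational(-282, 5)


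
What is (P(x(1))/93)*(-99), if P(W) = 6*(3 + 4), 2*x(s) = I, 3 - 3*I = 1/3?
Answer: -1386/31 ≈ -44.710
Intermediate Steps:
I = 8/9 (I = 1 - ⅓/3 = 1 - ⅓*⅓ = 1 - ⅑ = 8/9 ≈ 0.88889)
x(s) = 4/9 (x(s) = (½)*(8/9) = 4/9)
P(W) = 42 (P(W) = 6*7 = 42)
(P(x(1))/93)*(-99) = (42/93)*(-99) = (42*(1/93))*(-99) = (14/31)*(-99) = -1386/31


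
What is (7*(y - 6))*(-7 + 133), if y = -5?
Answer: -9702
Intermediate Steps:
(7*(y - 6))*(-7 + 133) = (7*(-5 - 6))*(-7 + 133) = (7*(-11))*126 = -77*126 = -9702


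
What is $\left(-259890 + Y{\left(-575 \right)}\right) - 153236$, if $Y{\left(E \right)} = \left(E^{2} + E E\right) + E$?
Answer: $247549$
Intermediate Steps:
$Y{\left(E \right)} = E + 2 E^{2}$ ($Y{\left(E \right)} = \left(E^{2} + E^{2}\right) + E = 2 E^{2} + E = E + 2 E^{2}$)
$\left(-259890 + Y{\left(-575 \right)}\right) - 153236 = \left(-259890 - 575 \left(1 + 2 \left(-575\right)\right)\right) - 153236 = \left(-259890 - 575 \left(1 - 1150\right)\right) - 153236 = \left(-259890 - -660675\right) - 153236 = \left(-259890 + 660675\right) - 153236 = 400785 - 153236 = 247549$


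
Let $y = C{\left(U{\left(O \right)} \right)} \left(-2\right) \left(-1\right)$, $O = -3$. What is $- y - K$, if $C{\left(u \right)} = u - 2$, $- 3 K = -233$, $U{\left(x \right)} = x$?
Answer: $- \frac{203}{3} \approx -67.667$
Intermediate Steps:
$K = \frac{233}{3}$ ($K = \left(- \frac{1}{3}\right) \left(-233\right) = \frac{233}{3} \approx 77.667$)
$C{\left(u \right)} = -2 + u$
$y = -10$ ($y = \left(-2 - 3\right) \left(-2\right) \left(-1\right) = \left(-5\right) \left(-2\right) \left(-1\right) = 10 \left(-1\right) = -10$)
$- y - K = \left(-1\right) \left(-10\right) - \frac{233}{3} = 10 - \frac{233}{3} = - \frac{203}{3}$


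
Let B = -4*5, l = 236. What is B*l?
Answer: -4720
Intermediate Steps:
B = -20
B*l = -20*236 = -4720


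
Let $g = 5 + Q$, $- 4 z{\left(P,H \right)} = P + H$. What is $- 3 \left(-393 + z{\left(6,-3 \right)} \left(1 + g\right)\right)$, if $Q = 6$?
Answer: $1206$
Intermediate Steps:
$z{\left(P,H \right)} = - \frac{H}{4} - \frac{P}{4}$ ($z{\left(P,H \right)} = - \frac{P + H}{4} = - \frac{H + P}{4} = - \frac{H}{4} - \frac{P}{4}$)
$g = 11$ ($g = 5 + 6 = 11$)
$- 3 \left(-393 + z{\left(6,-3 \right)} \left(1 + g\right)\right) = - 3 \left(-393 + \left(\left(- \frac{1}{4}\right) \left(-3\right) - \frac{3}{2}\right) \left(1 + 11\right)\right) = - 3 \left(-393 + \left(\frac{3}{4} - \frac{3}{2}\right) 12\right) = - 3 \left(-393 - 9\right) = \left(-3\right) \left(-402\right) = 1206$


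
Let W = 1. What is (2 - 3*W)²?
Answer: 1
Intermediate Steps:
(2 - 3*W)² = (2 - 3*1)² = (2 - 3)² = (-1)² = 1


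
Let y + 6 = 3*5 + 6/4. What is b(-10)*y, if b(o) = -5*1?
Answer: -105/2 ≈ -52.500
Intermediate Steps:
b(o) = -5
y = 21/2 (y = -6 + (3*5 + 6/4) = -6 + (15 + 6*(¼)) = -6 + (15 + 3/2) = -6 + 33/2 = 21/2 ≈ 10.500)
b(-10)*y = -5*21/2 = -105/2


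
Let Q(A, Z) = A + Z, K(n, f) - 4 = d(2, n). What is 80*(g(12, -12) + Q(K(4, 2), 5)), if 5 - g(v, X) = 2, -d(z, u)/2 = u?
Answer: 320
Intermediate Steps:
d(z, u) = -2*u
K(n, f) = 4 - 2*n
g(v, X) = 3 (g(v, X) = 5 - 1*2 = 5 - 2 = 3)
80*(g(12, -12) + Q(K(4, 2), 5)) = 80*(3 + ((4 - 2*4) + 5)) = 80*(3 + ((4 - 8) + 5)) = 80*(3 + (-4 + 5)) = 80*(3 + 1) = 80*4 = 320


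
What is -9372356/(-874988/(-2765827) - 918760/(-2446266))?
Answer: -7926609813357476199/585198076166 ≈ -1.3545e+7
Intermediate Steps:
-9372356/(-874988/(-2765827) - 918760/(-2446266)) = -9372356/(-874988*(-1/2765827) - 918760*(-1/2446266)) = -9372356/(874988/2765827 + 459380/1223133) = -9372356/2340792304664/3382974275991 = -9372356*3382974275991/2340792304664 = -7926609813357476199/585198076166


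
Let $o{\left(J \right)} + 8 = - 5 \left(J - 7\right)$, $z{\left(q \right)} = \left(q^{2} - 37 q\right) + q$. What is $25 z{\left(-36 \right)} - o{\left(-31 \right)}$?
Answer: $64618$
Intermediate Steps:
$z{\left(q \right)} = q^{2} - 36 q$
$o{\left(J \right)} = 27 - 5 J$ ($o{\left(J \right)} = -8 - 5 \left(J - 7\right) = -8 - 5 \left(-7 + J\right) = -8 - \left(-35 + 5 J\right) = 27 - 5 J$)
$25 z{\left(-36 \right)} - o{\left(-31 \right)} = 25 \left(- 36 \left(-36 - 36\right)\right) - \left(27 - -155\right) = 25 \left(\left(-36\right) \left(-72\right)\right) - \left(27 + 155\right) = 25 \cdot 2592 - 182 = 64800 - 182 = 64618$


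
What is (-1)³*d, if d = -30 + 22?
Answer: 8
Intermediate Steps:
d = -8
(-1)³*d = (-1)³*(-8) = -1*(-8) = 8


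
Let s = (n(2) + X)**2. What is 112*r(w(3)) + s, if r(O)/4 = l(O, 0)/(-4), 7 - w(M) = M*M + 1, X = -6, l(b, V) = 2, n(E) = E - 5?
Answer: -143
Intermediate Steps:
n(E) = -5 + E
w(M) = 6 - M**2 (w(M) = 7 - (M*M + 1) = 7 - (M**2 + 1) = 7 - (1 + M**2) = 7 + (-1 - M**2) = 6 - M**2)
r(O) = -2 (r(O) = 4*(2/(-4)) = 4*(2*(-1/4)) = 4*(-1/2) = -2)
s = 81 (s = ((-5 + 2) - 6)**2 = (-3 - 6)**2 = (-9)**2 = 81)
112*r(w(3)) + s = 112*(-2) + 81 = -224 + 81 = -143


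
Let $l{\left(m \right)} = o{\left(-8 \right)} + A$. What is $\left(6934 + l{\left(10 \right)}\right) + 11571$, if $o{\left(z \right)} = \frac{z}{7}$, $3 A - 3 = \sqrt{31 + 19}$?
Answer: $\frac{129534}{7} + \frac{5 \sqrt{2}}{3} \approx 18507.0$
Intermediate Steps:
$A = 1 + \frac{5 \sqrt{2}}{3}$ ($A = 1 + \frac{\sqrt{31 + 19}}{3} = 1 + \frac{\sqrt{50}}{3} = 1 + \frac{5 \sqrt{2}}{3} \approx 3.357$)
$o{\left(z \right)} = \frac{z}{7}$ ($o{\left(z \right)} = z \frac{1}{7} = \frac{z}{7}$)
$l{\left(m \right)} = - \frac{1}{7} + \frac{5 \sqrt{2}}{3}$ ($l{\left(m \right)} = \frac{1}{7} \left(-8\right) + \left(1 + \frac{5 \sqrt{2}}{3}\right) = - \frac{8}{7} + \left(1 + \frac{5 \sqrt{2}}{3}\right) = - \frac{1}{7} + \frac{5 \sqrt{2}}{3}$)
$\left(6934 + l{\left(10 \right)}\right) + 11571 = \left(6934 - \left(\frac{1}{7} - \frac{5 \sqrt{2}}{3}\right)\right) + 11571 = \left(\frac{48537}{7} + \frac{5 \sqrt{2}}{3}\right) + 11571 = \frac{129534}{7} + \frac{5 \sqrt{2}}{3}$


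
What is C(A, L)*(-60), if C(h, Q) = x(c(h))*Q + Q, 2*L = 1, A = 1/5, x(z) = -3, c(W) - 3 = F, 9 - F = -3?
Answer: 60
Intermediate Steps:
F = 12 (F = 9 - 1*(-3) = 9 + 3 = 12)
c(W) = 15 (c(W) = 3 + 12 = 15)
A = ⅕ ≈ 0.20000
L = ½ (L = (½)*1 = ½ ≈ 0.50000)
C(h, Q) = -2*Q (C(h, Q) = -3*Q + Q = -2*Q)
C(A, L)*(-60) = -2*½*(-60) = -1*(-60) = 60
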